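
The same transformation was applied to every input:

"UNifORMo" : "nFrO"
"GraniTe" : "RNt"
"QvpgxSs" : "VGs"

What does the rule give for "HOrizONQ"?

oIoq

What's happening: keep every other character starting from the second (positions 2nd, 4th, 6th, ...), then flip the case of every letter.
"HOrizONQ" → "OiOQ" → "oIoq".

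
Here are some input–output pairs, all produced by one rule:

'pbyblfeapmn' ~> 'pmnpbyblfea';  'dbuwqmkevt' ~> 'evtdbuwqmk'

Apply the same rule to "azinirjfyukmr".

The transformation: move the last 3 characters to the front (rotate right by 3).
So "azinirjfyukmr" becomes "kmrazinirjfyu".

kmrazinirjfyu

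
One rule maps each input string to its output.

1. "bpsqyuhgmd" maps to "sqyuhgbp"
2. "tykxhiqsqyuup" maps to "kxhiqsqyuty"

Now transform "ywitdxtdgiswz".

What's happening: delete the last 2 characters, then move the first 2 characters to the end (rotate left by 2).
Starting from "ywitdxtdgiswz": after the first operation, "ywitdxtdgis"; after the second, "itdxtdgisyw".
(Check on "tykxhiqsqyuup": → "tykxhiqsqyu" → "kxhiqsqyuty" ✓)

itdxtdgisyw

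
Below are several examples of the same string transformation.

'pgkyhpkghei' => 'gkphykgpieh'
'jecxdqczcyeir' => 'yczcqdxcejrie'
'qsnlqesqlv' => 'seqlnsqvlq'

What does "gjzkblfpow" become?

What's happening: reverse the string, then move the first 3 characters to the end (rotate left by 3).
Starting from "gjzkblfpow": after the first operation, "wopflbkzjg"; after the second, "flbkzjgwop".
(Check on "qsnlqesqlv": → "vlqseqlnsq" → "seqlnsqvlq" ✓)

flbkzjgwop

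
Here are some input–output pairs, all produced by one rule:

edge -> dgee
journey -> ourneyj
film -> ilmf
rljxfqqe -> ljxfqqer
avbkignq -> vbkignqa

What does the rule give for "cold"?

oldc

In each case the input is transformed by: move the first character to the end.
For "cold" the result is "oldc".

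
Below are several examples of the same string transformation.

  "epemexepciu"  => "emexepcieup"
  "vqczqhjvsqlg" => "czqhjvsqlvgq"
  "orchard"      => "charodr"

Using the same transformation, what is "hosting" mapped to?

stinhgo

Looking at the pairs, the operation is to swap the first and last characters, then move the first 2 characters to the end (rotate left by 2).
For "hosting" the result is "stinhgo".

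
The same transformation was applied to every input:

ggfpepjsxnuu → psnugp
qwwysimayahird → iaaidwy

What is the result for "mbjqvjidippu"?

The transformation: keep every other character starting from the second (positions 2nd, 4th, 6th, ...), then move the first 2 characters to the end (rotate left by 2).
Working it through for "mbjqvjidippu": intermediate "bqjdpu", final "jdpubq".

jdpubq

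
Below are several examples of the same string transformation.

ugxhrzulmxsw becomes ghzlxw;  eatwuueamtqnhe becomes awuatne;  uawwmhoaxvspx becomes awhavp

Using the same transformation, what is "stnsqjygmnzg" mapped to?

tsjgng

The pattern: keep every other character starting from the second (positions 2nd, 4th, 6th, ...).
"stnsqjygmnzg" → "tsjgng".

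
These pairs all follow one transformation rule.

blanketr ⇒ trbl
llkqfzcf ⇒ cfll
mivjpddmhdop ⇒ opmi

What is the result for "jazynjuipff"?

The transformation: move the first 2 characters to the end (rotate left by 2), then keep only the last 4 characters.
Working it through for "jazynjuipff": intermediate "zynjuipffja", final "ffja".

ffja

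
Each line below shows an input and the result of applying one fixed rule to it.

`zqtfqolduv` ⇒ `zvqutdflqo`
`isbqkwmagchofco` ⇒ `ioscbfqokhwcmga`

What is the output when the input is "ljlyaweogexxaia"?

lajilayxaxweego

In each case the input is transformed by: take characters alternately from the front and the back (1st, last, 2nd, 2nd-last, ...).
For "ljlyaweogexxaia" the result is "lajilayxaxweego".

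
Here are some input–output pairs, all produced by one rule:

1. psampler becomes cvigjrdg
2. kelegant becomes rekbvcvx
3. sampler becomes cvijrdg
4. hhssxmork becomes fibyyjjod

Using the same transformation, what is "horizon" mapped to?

The rule is to move the last 3 characters to the front (rotate right by 3), then shift every letter 9 places backward in the alphabet (wrapping around).
For "horizon", step one produces "zonhori"; step two turns that into "qfeyfiz".

qfeyfiz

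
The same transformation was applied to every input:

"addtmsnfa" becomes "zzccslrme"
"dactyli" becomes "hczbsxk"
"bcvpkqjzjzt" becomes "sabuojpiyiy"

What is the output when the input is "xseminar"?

Each output is the input with this applied: move the last character to the front, then shift every letter 1 place backward in the alphabet (wrapping around).
"xseminar" → "rxsemina" → "qwrdlhmz".

qwrdlhmz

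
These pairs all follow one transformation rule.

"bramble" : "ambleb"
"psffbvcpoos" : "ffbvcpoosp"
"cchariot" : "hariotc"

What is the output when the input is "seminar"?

minars

Looking at the pairs, the operation is to move the first character to the end, then delete the first character.
Starting from "seminar": after the first operation, "eminars"; after the second, "minars".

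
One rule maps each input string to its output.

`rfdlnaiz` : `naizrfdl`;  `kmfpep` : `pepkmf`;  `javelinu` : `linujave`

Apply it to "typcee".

ceetyp

Looking at the pairs, the operation is to swap the front and back halves of the string.
So "typcee" becomes "ceetyp".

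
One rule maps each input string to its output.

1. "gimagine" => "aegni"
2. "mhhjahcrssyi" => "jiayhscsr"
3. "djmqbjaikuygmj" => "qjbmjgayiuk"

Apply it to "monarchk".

akrhc

Looking at the pairs, the operation is to delete the first 3 characters, then take characters alternately from the front and the back (1st, last, 2nd, 2nd-last, ...).
Applying that to "monarchk" gives "akrhc".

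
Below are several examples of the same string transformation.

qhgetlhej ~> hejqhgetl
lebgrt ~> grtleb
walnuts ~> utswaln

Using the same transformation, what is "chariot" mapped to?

iotchar

The rule is to move the last 3 characters to the front (rotate right by 3).
Doing the same to "chariot": "iotchar".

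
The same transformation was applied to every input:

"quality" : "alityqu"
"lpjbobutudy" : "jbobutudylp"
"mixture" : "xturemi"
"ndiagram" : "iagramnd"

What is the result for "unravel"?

ravelun

The transformation: move the first 2 characters to the end (rotate left by 2).
"unravel" → "ravelun".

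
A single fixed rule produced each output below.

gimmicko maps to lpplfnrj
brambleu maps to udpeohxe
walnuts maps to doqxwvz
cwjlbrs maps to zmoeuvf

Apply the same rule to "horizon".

rulcrqk

The pattern: shift every letter 3 places forward in the alphabet (wrapping around), then move the first character to the end.
Applying both steps to "horizon": "krulcrq", then "rulcrqk".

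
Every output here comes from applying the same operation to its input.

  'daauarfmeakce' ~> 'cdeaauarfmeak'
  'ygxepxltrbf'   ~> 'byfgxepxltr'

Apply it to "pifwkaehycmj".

The pattern: swap the first and last characters, then move the last 2 characters to the front (rotate right by 2).
Starting from "pifwkaehycmj": after the first operation, "jifwkaehycmp"; after the second, "mpjifwkaehyc".

mpjifwkaehyc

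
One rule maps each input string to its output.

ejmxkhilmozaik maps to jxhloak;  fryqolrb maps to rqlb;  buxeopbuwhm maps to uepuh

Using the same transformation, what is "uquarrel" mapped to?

qarl

Rule — keep every other character starting from the second (positions 2nd, 4th, 6th, ...).
For "uquarrel" the result is "qarl".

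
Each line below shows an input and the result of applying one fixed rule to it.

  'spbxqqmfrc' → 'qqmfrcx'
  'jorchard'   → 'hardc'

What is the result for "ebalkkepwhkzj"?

kkepwhkzjl

Looking at the pairs, the operation is to delete the first 3 characters, then move the first character to the end.
For "ebalkkepwhkzj" the result is "kkepwhkzjl".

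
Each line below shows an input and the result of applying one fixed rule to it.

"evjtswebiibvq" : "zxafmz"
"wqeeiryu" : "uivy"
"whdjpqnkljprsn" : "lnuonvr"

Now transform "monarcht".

segx

Rule — keep every other character starting from the second (positions 2nd, 4th, 6th, ...), then shift every letter 4 places forward in the alphabet (wrapping around).
Working it through for "monarcht": intermediate "oact", final "segx".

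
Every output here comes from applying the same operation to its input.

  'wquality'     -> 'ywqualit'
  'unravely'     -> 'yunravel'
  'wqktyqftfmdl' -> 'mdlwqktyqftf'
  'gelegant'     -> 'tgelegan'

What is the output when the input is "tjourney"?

ytjourne

What's happening: move the first 3 characters to the end (rotate left by 3), then swap the front and back halves of the string.
On "tjourney" that produces "ytjourne".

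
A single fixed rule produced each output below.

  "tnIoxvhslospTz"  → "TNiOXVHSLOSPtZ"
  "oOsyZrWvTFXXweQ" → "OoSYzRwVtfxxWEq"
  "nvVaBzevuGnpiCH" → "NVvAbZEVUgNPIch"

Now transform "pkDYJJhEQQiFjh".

PKdyjjHeqqIfJH

In each case the input is transformed by: flip the case of every letter.
For "pkDYJJhEQQiFjh" the result is "PKdyjjHeqqIfJH".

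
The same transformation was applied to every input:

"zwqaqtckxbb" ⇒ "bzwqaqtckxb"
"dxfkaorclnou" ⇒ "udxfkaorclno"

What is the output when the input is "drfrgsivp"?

The pattern: move the last character to the front.
For "drfrgsivp" the result is "pdrfrgsiv".

pdrfrgsiv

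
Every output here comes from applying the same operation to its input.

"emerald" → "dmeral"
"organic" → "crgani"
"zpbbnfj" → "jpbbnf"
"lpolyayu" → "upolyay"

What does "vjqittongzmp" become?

Looking at the pairs, the operation is to delete the first character, then move the last character to the front.
Starting from "vjqittongzmp": after the first operation, "jqittongzmp"; after the second, "pjqittongzm".

pjqittongzm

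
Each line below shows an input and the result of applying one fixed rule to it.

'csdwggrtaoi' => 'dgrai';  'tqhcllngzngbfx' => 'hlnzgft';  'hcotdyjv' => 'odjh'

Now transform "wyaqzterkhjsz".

azekjz

The pattern: move the first character to the end, then keep every other character starting from the second (positions 2nd, 4th, 6th, ...).
For "wyaqzterkhjsz", step one produces "yaqzterkhjszw"; step two turns that into "azekjz".
(Check on "csdwggrtaoi": → "sdwggrtaoic" → "dgrai" ✓)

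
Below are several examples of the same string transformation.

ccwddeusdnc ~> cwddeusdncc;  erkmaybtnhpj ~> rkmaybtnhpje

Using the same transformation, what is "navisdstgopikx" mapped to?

avisdstgopikxn

In each case the input is transformed by: move the first character to the end.
"navisdstgopikx" → "avisdstgopikxn".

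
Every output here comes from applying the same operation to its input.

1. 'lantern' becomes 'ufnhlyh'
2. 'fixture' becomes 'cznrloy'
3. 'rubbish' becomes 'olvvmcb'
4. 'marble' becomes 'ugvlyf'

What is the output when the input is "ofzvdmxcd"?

ziptgxwrx

Rule — shift every letter 6 places backward in the alphabet (wrapping around), then swap each adjacent pair of characters (1↔2, 3↔4, ...).
On "ofzvdmxcd" that produces "ziptgxwrx".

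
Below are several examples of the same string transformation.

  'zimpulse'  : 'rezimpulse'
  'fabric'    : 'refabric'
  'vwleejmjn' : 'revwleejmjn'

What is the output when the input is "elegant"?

reelegant

Looking at the pairs, the operation is to prepend "re".
On "elegant" that produces "reelegant".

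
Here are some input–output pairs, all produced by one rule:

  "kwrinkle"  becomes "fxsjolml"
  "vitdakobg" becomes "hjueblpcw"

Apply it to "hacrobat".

ubdspcbi

What's happening: shift every letter 1 place forward in the alphabet (wrapping around), then swap the first and last characters.
Working it through for "hacrobat": intermediate "ibdspcbu", final "ubdspcbi".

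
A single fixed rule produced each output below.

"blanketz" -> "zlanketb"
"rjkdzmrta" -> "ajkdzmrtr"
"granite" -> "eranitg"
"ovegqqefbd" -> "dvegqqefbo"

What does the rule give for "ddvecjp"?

pdvecjd

Rule — swap the first and last characters.
On "ddvecjp" that produces "pdvecjd".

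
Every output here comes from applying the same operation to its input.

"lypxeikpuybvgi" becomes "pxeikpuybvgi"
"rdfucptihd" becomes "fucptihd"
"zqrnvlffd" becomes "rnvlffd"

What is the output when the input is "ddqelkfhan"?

qelkfhan

The transformation: delete the first 2 characters.
Applying that to "ddqelkfhan" gives "qelkfhan".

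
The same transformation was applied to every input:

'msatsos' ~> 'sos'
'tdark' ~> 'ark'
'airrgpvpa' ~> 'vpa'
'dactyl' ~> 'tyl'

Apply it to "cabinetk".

The transformation: keep only the last 3 characters.
Doing the same to "cabinetk": "etk".

etk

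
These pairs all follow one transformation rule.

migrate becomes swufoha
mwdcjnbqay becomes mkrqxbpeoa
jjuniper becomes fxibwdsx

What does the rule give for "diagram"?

awoufor

What's happening: shift every letter 12 places backward in the alphabet (wrapping around), then swap the first and last characters.
Working it through for "diagram": intermediate "rwoufoa", final "awoufor".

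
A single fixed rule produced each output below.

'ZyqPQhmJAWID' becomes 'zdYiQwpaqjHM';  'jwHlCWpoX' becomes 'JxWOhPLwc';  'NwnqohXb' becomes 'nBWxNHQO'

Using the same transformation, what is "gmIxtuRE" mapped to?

Rule — flip the case of every letter, then take characters alternately from the front and the back (1st, last, 2nd, 2nd-last, ...).
"gmIxtuRE" → "GMiXTUre" → "GeMriUXT".

GeMriUXT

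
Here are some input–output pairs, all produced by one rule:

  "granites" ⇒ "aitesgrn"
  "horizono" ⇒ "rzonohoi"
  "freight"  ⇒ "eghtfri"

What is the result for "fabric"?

bicfar

Looking at the pairs, the operation is to move the first 3 characters to the end (rotate left by 3), then swap the first and last characters.
"fabric" → "ricfab" → "bicfar".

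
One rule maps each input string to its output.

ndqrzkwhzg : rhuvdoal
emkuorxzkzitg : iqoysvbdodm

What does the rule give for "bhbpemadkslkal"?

Each output is the input with this applied: delete the last 2 characters, then shift every letter 4 places forward in the alphabet (wrapping around).
Working it through for "bhbpemadkslkal": intermediate "bhbpemadkslk", final "flftiqehowpo".

flftiqehowpo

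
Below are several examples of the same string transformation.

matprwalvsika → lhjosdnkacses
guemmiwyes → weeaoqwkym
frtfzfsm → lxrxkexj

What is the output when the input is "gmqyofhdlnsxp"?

The rule is to move the first 2 characters to the end (rotate left by 2), then shift every letter 8 places backward in the alphabet (wrapping around).
Applying both steps to "gmqyofhdlnsxp": "qyofhdlnsxpgm", then "iqgxzvdfkphye".

iqgxzvdfkphye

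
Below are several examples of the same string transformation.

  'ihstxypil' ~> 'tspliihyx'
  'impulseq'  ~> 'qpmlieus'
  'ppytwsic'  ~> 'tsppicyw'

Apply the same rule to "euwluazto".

The pattern: sort the characters into reverse alphabetical order, then move the first 2 characters to the end (rotate left by 2).
Applying both steps to "euwluazto": "zwuutolea", then "uutoleazw".

uutoleazw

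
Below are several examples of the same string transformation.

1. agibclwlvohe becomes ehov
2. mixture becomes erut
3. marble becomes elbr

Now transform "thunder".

Each output is the input with this applied: reverse the string, then keep only the first 4 characters.
Starting from "thunder": after the first operation, "rednuht"; after the second, "redn".
(Check on "mixture": → "erutxim" → "erut" ✓)

redn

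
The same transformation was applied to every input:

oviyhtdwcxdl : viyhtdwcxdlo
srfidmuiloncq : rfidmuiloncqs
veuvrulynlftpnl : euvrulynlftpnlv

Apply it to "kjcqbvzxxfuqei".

What's happening: move the first character to the end.
For "kjcqbvzxxfuqei" the result is "jcqbvzxxfuqeik".

jcqbvzxxfuqeik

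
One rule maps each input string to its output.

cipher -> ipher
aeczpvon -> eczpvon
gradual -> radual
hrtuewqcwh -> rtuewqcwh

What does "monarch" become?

The pattern: delete the first character.
For "monarch" the result is "onarch".

onarch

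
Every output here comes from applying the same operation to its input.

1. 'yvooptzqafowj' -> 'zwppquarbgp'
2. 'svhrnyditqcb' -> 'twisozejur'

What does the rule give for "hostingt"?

In each case the input is transformed by: shift every letter 1 place forward in the alphabet (wrapping around), then delete the last 2 characters.
For "hostingt", step one produces "iptujohu"; step two turns that into "iptujo".

iptujo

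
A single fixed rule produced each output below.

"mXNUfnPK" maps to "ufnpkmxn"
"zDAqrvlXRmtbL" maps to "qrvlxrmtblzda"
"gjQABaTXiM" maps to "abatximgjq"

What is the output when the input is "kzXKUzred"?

kuzredkzx

The rule is to move the first 3 characters to the end (rotate left by 3), then convert every letter to lowercase.
On "kzXKUzred": the first step gives "KUzredkzX", and the second then gives "kuzredkzx".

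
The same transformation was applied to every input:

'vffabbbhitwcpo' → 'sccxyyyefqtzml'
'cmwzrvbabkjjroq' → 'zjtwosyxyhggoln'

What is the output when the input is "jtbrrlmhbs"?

gqyooijeyp

The pattern: shift every letter 3 places backward in the alphabet (wrapping around).
"jtbrrlmhbs" → "gqyooijeyp".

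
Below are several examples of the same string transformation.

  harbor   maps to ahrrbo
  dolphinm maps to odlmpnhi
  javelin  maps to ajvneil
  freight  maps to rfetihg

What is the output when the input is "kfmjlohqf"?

Each output is the input with this applied: move the first character to the end, then take characters alternately from the front and the back (1st, last, 2nd, 2nd-last, ...).
For "kfmjlohqf", step one produces "fmjlohqfk"; step two turns that into "fkmfjqlho".

fkmfjqlho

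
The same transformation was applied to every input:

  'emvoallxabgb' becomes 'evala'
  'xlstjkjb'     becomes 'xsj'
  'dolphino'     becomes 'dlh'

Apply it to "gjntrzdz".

gnr

Rule — delete the last 2 characters, then keep every other character starting from the first (positions 1st, 3rd, 5th, ...).
"gjntrzdz" → "gjntrz" → "gnr".
(Check on "emvoallxabgb": → "emvoallxab" → "evala" ✓)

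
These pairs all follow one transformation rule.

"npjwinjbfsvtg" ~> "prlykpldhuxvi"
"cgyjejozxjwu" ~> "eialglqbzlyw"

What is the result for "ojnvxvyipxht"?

qlpxzxakrzjv

What's happening: shift every letter 2 places forward in the alphabet (wrapping around).
Doing the same to "ojnvxvyipxht": "qlpxzxakrzjv".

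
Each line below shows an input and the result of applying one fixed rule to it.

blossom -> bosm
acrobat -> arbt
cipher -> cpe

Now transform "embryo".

Each output is the input with this applied: keep every other character starting from the first (positions 1st, 3rd, 5th, ...).
"embryo" → "eby".

eby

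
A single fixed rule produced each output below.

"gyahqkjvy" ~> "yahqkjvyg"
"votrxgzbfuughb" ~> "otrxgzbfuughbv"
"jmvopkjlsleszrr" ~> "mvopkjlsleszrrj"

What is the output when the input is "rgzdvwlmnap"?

Each output is the input with this applied: move the first character to the end.
Applying that to "rgzdvwlmnap" gives "gzdvwlmnapr".

gzdvwlmnapr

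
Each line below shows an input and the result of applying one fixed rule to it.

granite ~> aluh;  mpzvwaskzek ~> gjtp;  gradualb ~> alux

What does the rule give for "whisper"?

qbcm

Each output is the input with this applied: shift every letter 6 places backward in the alphabet (wrapping around), then keep only the first 4 characters.
Applying both steps to "whisper": "qbcmjyl", then "qbcm".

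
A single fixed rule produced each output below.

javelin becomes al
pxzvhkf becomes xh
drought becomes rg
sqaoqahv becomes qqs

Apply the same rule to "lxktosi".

Rule — swap the first and last characters, then keep one character in every 3, starting at position 2 (positions 2nd, 5th, 8th, ...).
On "lxktosi" that produces "xo".

xo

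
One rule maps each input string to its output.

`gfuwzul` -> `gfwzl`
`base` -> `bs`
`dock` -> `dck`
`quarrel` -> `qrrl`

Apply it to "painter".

Rule — remove every vowel.
Applying that to "painter" gives "pntr".

pntr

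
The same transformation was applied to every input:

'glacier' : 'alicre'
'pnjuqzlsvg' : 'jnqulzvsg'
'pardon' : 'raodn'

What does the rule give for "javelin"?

Each output is the input with this applied: delete the first character, then swap each adjacent pair of characters (1↔2, 3↔4, ...).
For "javelin", step one produces "avelin"; step two turns that into "valeni".
(Check on "pardon": → "ardon" → "raodn" ✓)

valeni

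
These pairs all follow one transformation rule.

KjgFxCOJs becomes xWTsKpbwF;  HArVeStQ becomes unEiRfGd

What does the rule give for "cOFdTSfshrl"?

The transformation: shift every letter 13 places forward in the alphabet (wrapping around) — i.e. ROT13, then flip the case of every letter.
"cOFdTSfshrl" → "pBSqGFsfuey" → "PbsQgfSFUEY".

PbsQgfSFUEY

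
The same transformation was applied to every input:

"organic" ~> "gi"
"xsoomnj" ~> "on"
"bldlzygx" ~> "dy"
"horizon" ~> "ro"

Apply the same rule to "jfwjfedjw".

wew

The transformation: keep one character in every 3, starting at position 3 (positions 3rd, 6th, 9th, ...).
"jfwjfedjw" → "wew".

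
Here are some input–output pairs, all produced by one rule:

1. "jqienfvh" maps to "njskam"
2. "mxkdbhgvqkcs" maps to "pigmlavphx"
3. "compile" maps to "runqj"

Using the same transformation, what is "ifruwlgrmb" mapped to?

The pattern: shift every letter 5 places forward in the alphabet (wrapping around), then delete the first 2 characters.
On "ifruwlgrmb": the first step gives "nkwzbqlwrg", and the second then gives "wzbqlwrg".

wzbqlwrg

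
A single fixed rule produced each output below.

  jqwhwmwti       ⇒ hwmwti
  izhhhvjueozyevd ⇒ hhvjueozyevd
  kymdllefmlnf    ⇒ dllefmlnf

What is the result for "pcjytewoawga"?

ytewoawga

Rule — delete the first 3 characters.
On "pcjytewoawga" that produces "ytewoawga".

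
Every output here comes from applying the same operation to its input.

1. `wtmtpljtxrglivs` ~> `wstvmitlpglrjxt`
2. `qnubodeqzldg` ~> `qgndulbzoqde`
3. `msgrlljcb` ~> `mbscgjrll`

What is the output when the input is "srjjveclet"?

strejljcve

Each output is the input with this applied: take characters alternately from the front and the back (1st, last, 2nd, 2nd-last, ...).
For "srjjveclet" the result is "strejljcve".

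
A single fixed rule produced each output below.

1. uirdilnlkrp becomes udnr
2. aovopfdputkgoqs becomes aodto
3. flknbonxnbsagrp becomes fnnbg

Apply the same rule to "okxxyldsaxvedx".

oxdxd

The transformation: keep one character in every 3, starting at position 1 (positions 1st, 4th, 7th, ...).
For "okxxyldsaxvedx" the result is "oxdxd".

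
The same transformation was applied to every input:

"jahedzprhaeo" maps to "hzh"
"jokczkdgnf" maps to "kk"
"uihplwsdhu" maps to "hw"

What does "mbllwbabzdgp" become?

lbz

In each case the input is transformed by: delete the last 2 characters, then keep one character in every 3, starting at position 3 (positions 3rd, 6th, 9th, ...).
Applying both steps to "mbllwbabzdgp": "mbllwbabzd", then "lbz".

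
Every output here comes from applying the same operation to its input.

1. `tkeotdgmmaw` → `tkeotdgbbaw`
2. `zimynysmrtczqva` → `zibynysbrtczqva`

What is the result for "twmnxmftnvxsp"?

twbnxbftnvxsp

The transformation: replace every "m" with "b".
Applying that to "twmnxmftnvxsp" gives "twbnxbftnvxsp".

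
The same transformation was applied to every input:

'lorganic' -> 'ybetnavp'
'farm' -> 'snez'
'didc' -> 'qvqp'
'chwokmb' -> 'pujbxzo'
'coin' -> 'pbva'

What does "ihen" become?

Looking at the pairs, the operation is to shift every letter 13 places forward in the alphabet (wrapping around) — i.e. ROT13.
On "ihen" that produces "vura".

vura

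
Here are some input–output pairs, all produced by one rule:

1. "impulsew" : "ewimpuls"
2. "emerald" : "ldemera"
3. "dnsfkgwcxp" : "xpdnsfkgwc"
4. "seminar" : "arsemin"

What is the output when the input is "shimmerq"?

Looking at the pairs, the operation is to move the last 2 characters to the front (rotate right by 2).
"shimmerq" → "rqshimme".

rqshimme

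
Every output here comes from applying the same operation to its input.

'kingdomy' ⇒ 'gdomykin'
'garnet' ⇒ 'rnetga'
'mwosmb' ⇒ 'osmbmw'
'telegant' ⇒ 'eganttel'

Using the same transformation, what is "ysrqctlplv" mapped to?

ctlplvysrq

The transformation: swap the front and back halves of the string, then move the last character to the front.
On "ysrqctlplv": the first step gives "tlplvysrqc", and the second then gives "ctlplvysrq".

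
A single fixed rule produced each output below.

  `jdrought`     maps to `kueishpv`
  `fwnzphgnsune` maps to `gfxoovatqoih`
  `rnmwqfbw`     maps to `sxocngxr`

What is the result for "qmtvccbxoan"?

The pattern: shift every letter 1 place forward in the alphabet (wrapping around), then take characters alternately from the front and the back (1st, last, 2nd, 2nd-last, ...).
"qmtvccbxoan" → "rnuwddcypbo" → "ronbupwydcd".

ronbupwydcd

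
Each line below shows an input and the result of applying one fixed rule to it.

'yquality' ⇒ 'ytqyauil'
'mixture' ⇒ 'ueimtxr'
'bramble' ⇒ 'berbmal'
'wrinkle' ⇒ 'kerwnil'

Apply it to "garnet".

teagnr

The rule is to swap each adjacent pair of characters (1↔2, 3↔4, ...), then move the last 2 characters to the front (rotate right by 2).
For "garnet", step one produces "agnrte"; step two turns that into "teagnr".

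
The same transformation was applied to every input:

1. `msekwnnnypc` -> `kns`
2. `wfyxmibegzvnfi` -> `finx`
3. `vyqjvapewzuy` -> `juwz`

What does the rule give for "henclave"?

The rule is to sort the characters into alphabetical order, then keep one character in every 3, starting at position 3 (positions 3rd, 6th, 9th, ...).
Starting from "henclave": after the first operation, "aceehlnv"; after the second, "el".
(Check on "vyqjvapewzuy": → "aejpquvvwyyz" → "juwz" ✓)

el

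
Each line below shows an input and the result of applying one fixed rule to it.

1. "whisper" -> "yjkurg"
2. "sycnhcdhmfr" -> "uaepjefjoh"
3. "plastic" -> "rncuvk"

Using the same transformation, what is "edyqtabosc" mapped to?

gfasvcdqu

What's happening: delete the last character, then shift every letter 2 places forward in the alphabet (wrapping around).
For "edyqtabosc", step one produces "edyqtabos"; step two turns that into "gfasvcdqu".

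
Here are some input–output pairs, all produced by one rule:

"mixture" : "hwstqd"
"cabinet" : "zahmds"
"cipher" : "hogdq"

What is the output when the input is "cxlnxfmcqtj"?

Each output is the input with this applied: delete the first character, then shift every letter 1 place backward in the alphabet (wrapping around).
Applying both steps to "cxlnxfmcqtj": "xlnxfmcqtj", then "wkmwelbpsi".

wkmwelbpsi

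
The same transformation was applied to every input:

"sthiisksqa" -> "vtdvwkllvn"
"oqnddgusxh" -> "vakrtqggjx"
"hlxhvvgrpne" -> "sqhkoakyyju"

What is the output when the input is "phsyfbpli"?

Each output is the input with this applied: shift every letter 3 places forward in the alphabet (wrapping around), then move the last 3 characters to the front (rotate right by 3).
For "phsyfbpli", step one produces "skvbiesol"; step two turns that into "solskvbie".
(Check on "sthiisksqa": → "vwkllvnvtd" → "vtdvwkllvn" ✓)

solskvbie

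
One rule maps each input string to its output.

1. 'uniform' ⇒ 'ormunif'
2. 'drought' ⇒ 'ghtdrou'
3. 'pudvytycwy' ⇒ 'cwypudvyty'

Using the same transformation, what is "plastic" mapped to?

ticplas

The pattern: move the last 3 characters to the front (rotate right by 3).
Doing the same to "plastic": "ticplas".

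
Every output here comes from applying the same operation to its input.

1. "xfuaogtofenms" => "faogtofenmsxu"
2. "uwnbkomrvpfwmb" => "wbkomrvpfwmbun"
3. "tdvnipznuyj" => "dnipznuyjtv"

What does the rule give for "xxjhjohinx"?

Looking at the pairs, the operation is to move the first 2 characters to the end (rotate left by 2), then swap the first and last characters.
Applying both steps to "xxjhjohinx": "jhjohinxxx", then "xhjohinxxj".

xhjohinxxj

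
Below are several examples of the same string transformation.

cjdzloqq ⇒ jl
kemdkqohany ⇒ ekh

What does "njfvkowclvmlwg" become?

jkcm

Each output is the input with this applied: move the last character to the front, then keep one character in every 3, starting at position 3 (positions 3rd, 6th, 9th, ...).
"njfvkowclvmlwg" → "gnjfvkowclvmlw" → "jkcm".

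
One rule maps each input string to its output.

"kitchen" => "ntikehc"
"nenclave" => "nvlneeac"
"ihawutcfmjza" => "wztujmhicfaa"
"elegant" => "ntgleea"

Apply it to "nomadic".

noimcda

Looking at the pairs, the operation is to sort the characters into reverse alphabetical order, then swap each adjacent pair of characters (1↔2, 3↔4, ...).
"nomadic" → "onmidca" → "noimcda".
(Check on "ihawutcfmjza": → "zwutmjihfcaa" → "wztujmhicfaa" ✓)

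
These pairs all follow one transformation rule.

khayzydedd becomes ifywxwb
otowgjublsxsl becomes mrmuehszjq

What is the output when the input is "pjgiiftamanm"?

Rule — shift every letter 2 places backward in the alphabet (wrapping around), then delete the last 3 characters.
For "pjgiiftamanm", step one produces "nheggdrykylk"; step two turns that into "nheggdryk".

nheggdryk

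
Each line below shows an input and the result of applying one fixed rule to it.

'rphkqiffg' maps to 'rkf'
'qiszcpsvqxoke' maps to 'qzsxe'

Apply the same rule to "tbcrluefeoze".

Each output is the input with this applied: keep one character in every 3, starting at position 1 (positions 1st, 4th, 7th, ...).
Applying that to "tbcrluefeoze" gives "treo".

treo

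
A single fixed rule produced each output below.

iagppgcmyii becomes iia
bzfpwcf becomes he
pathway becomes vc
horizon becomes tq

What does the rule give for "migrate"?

iv

Rule — keep one character in every 3, starting at position 3 (positions 3rd, 6th, 9th, ...), then shift every letter 2 places forward in the alphabet (wrapping around).
Starting from "migrate": after the first operation, "gt"; after the second, "iv".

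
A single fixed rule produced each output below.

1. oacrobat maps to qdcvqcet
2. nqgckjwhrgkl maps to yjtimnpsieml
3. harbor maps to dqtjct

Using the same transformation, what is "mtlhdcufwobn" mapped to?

Each output is the input with this applied: swap the front and back halves of the string, then shift every letter 2 places forward in the alphabet (wrapping around).
On "mtlhdcufwobn" that produces "whyqdpovnjfe".
(Check on "nqgckjwhrgkl": → "whrgklnqgckj" → "yjtimnpsieml" ✓)

whyqdpovnjfe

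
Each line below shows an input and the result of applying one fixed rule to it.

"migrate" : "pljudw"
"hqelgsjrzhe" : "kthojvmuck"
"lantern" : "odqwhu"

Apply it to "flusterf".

Looking at the pairs, the operation is to shift every letter 3 places forward in the alphabet (wrapping around), then delete the last character.
Working it through for "flusterf": intermediate "ioxvwhui", final "ioxvwhu".
(Check on "hqelgsjrzhe": → "kthojvmuckh" → "kthojvmuck" ✓)

ioxvwhu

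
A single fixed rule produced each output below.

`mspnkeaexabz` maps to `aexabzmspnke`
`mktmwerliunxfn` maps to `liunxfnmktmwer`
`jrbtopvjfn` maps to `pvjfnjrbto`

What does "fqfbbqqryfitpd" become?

ryfitpdfqfbbqq

Rule — swap the front and back halves of the string.
On "fqfbbqqryfitpd" that produces "ryfitpdfqfbbqq".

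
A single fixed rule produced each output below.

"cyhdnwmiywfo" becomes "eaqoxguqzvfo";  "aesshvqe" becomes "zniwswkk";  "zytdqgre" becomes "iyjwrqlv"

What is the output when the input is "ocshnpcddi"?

What's happening: shift every letter 8 places backward in the alphabet (wrapping around), then swap the front and back halves of the string.
For "ocshnpcddi", step one produces "gukzfhuvva"; step two turns that into "huvvagukzf".

huvvagukzf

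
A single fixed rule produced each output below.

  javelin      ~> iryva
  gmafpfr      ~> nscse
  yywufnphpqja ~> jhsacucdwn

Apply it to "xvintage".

vagntr

The transformation: shift every letter 13 places forward in the alphabet (wrapping around) — i.e. ROT13, then delete the first 2 characters.
For "xvintage", step one produces "kivagntr"; step two turns that into "vagntr".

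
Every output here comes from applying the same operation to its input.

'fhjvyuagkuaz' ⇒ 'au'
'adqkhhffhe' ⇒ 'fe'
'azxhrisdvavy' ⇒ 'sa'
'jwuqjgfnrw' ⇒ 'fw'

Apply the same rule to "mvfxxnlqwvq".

lv

The transformation: keep one character in every 3, starting at position 1 (positions 1st, 4th, 7th, ...), then delete the first 2 characters.
For "mvfxxnlqwvq", step one produces "mxlv"; step two turns that into "lv".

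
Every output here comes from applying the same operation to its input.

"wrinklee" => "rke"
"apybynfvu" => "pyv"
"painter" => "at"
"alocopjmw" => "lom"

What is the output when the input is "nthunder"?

The transformation: keep one character in every 3, starting at position 2 (positions 2nd, 5th, 8th, ...).
Applying that to "nthunder" gives "tnr".

tnr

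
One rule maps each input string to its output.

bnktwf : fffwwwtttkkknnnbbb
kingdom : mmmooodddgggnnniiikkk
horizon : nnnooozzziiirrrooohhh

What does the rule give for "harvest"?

tttssseeevvvrrraaahhh

Looking at the pairs, the operation is to repeat every character 3 times, then reverse the string.
For "harvest" the result is "tttssseeevvvrrraaahhh".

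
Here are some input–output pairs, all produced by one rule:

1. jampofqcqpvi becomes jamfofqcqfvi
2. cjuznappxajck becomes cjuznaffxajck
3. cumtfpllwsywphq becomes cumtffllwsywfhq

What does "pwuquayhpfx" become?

fwuquayhffx

Each output is the input with this applied: replace every "p" with "f".
For "pwuquayhpfx" the result is "fwuquayhffx".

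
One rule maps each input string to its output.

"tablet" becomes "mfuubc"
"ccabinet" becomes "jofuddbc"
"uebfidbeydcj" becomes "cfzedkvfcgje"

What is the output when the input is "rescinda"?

The transformation: swap the front and back halves of the string, then shift every letter 1 place forward in the alphabet (wrapping around).
Working it through for "rescinda": intermediate "indaresc", final "joebsftd".
(Check on "ccabinet": → "inetccab" → "jofuddbc" ✓)

joebsftd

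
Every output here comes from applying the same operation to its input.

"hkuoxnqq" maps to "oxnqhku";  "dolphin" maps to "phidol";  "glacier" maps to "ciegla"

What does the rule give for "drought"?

ughdro

What's happening: delete the last character, then move the first 3 characters to the end (rotate left by 3).
"drought" → "drough" → "ughdro".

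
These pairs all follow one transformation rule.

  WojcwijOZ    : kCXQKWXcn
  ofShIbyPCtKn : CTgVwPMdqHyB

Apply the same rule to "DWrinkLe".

Rule — flip the case of every letter, then shift every letter 12 places backward in the alphabet (wrapping around).
On "DWrinkLe": the first step gives "dwRINKlE", and the second then gives "rkFWBYzS".
(Check on "WojcwijOZ": → "wOJCWIJoz" → "kCXQKWXcn" ✓)

rkFWBYzS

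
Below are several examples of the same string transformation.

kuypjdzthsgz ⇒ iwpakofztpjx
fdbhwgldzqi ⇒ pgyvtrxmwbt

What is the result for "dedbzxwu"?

nmktutrp

The rule is to move the last 3 characters to the front (rotate right by 3), then shift every letter 10 places backward in the alphabet (wrapping around).
Working it through for "dedbzxwu": intermediate "xwudedbz", final "nmktutrp".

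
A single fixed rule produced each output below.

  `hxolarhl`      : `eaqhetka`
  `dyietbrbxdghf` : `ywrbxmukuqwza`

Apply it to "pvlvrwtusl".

The transformation: shift every letter 7 places backward in the alphabet (wrapping around), then move the last character to the front.
Starting from "pvlvrwtusl": after the first operation, "ioeokpmnle"; after the second, "eioeokpmnl".

eioeokpmnl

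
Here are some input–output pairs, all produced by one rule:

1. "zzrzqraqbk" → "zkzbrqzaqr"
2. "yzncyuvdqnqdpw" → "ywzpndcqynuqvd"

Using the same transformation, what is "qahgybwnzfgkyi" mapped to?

The rule is to take characters alternately from the front and the back (1st, last, 2nd, 2nd-last, ...).
On "qahgybwnzfgkyi" that produces "qiayhkggyfbzwn".

qiayhkggyfbzwn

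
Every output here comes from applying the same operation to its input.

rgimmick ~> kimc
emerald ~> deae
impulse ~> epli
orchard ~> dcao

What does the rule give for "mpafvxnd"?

What's happening: swap the first and last characters, then keep every other character starting from the first (positions 1st, 3rd, 5th, ...).
Applying that to "mpafvxnd" gives "davn".

davn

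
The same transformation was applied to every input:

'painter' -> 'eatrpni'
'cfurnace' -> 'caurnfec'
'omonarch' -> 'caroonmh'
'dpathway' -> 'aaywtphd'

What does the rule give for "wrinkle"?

iewrnlk

The pattern: sort the characters into reverse alphabetical order, then move the last 2 characters to the front (rotate right by 2).
Doing the same to "wrinkle": "iewrnlk".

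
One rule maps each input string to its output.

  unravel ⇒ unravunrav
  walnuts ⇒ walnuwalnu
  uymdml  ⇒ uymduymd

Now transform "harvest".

harveharve

In each case the input is transformed by: delete the last 2 characters, then write the whole string twice.
"harvest" → "harve" → "harveharve".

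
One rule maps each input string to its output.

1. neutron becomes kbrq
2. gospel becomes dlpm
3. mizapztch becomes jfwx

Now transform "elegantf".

bibd

The pattern: shift every letter 3 places backward in the alphabet (wrapping around), then keep only the first 4 characters.
For "elegantf", step one produces "bibdxkqc"; step two turns that into "bibd".
(Check on "neutron": → "kbrqolk" → "kbrq" ✓)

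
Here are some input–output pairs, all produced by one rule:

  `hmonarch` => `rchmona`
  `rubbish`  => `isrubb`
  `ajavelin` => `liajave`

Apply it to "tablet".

Rule — delete the last character, then move the last 2 characters to the front (rotate right by 2).
Starting from "tablet": after the first operation, "table"; after the second, "letab".

letab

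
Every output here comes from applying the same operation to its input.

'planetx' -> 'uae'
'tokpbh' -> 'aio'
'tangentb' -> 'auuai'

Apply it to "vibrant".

iua

What's happening: shift every letter 7 places forward in the alphabet (wrapping around), then keep only the vowels.
On "vibrant": the first step gives "cpiyhua", and the second then gives "iua".
(Check on "planetx": → "wshulae" → "uae" ✓)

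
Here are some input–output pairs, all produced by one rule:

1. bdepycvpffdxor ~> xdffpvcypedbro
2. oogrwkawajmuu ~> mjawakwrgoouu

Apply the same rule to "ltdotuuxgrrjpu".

What's happening: move the last 2 characters to the front (rotate right by 2), then reverse the string.
"ltdotuuxgrrjpu" → "pultdotuuxgrrj" → "jrrgxuutodtlup".

jrrgxuutodtlup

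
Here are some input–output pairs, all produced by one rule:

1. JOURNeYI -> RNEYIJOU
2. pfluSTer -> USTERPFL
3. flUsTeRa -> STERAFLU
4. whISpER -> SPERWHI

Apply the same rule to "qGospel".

SPELQGO

The transformation: move the first 3 characters to the end (rotate left by 3), then convert every letter to uppercase.
Starting from "qGospel": after the first operation, "spelqGo"; after the second, "SPELQGO".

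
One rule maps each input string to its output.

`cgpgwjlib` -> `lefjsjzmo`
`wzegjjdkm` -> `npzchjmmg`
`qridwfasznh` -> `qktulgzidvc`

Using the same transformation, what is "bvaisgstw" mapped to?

wzeydlvjv

What's happening: move the last 2 characters to the front (rotate right by 2), then shift every letter 3 places forward in the alphabet (wrapping around).
Working it through for "bvaisgstw": intermediate "twbvaisgs", final "wzeydlvjv".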